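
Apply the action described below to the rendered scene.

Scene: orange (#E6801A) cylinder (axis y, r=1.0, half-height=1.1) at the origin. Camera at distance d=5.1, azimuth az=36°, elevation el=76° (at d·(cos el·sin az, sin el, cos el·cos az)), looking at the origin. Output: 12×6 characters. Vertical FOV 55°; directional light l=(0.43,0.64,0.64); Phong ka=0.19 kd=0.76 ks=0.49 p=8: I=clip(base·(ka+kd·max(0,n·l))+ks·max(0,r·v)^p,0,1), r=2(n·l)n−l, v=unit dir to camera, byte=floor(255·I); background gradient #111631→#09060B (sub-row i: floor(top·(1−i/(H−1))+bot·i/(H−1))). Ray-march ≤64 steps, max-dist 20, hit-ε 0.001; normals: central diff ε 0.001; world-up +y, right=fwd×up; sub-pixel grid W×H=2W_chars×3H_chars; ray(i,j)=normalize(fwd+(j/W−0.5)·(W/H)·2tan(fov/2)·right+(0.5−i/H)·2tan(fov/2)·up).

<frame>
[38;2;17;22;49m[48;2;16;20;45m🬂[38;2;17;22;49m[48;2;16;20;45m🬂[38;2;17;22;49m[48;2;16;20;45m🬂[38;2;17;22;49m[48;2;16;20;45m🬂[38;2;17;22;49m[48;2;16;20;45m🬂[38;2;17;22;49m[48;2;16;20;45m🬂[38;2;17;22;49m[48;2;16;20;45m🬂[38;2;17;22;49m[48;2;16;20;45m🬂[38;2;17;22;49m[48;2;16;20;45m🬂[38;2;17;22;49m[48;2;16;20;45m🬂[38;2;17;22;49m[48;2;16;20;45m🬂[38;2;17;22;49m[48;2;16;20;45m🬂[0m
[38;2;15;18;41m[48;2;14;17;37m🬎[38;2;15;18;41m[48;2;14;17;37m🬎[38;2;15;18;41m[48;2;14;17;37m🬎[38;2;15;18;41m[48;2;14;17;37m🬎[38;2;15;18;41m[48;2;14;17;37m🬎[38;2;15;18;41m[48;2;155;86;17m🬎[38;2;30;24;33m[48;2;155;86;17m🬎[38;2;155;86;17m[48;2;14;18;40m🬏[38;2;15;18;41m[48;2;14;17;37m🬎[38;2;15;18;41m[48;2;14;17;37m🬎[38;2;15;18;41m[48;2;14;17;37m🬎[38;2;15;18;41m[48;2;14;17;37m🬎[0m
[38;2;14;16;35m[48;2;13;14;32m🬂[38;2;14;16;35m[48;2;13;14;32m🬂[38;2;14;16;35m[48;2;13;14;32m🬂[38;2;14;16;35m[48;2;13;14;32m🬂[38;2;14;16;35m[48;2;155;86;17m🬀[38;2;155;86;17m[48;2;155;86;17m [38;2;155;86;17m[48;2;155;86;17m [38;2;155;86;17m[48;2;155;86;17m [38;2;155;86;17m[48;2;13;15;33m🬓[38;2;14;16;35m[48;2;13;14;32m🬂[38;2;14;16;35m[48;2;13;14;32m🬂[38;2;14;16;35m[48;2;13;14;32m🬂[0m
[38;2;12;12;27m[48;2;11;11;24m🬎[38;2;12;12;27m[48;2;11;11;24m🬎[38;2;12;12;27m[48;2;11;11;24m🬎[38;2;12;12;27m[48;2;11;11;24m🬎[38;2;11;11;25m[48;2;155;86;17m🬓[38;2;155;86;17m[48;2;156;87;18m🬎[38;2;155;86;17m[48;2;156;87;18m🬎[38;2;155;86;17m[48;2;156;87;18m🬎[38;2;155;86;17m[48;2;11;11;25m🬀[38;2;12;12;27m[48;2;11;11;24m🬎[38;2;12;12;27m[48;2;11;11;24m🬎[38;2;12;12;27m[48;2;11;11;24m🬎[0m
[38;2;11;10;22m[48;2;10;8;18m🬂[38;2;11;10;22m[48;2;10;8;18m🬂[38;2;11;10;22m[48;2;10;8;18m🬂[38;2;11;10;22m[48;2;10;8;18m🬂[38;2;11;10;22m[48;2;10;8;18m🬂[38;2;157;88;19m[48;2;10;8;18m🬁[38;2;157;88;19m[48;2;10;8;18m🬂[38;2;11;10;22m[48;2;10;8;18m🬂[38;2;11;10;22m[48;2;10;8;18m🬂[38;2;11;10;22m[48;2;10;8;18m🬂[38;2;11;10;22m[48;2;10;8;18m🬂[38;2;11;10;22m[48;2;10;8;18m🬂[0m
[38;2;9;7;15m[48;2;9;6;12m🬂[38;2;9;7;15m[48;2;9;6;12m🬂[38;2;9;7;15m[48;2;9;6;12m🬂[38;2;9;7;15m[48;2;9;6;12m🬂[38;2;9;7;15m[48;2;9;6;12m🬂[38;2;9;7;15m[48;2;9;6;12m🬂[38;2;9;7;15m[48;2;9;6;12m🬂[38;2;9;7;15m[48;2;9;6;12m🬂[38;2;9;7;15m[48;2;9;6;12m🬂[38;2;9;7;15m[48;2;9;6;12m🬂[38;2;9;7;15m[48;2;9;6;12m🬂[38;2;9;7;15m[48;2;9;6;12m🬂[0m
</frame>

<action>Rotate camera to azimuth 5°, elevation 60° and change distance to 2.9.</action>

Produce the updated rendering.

<frame>
[38;2;17;22;49m[48;2;16;20;45m🬂[38;2;17;22;49m[48;2;16;20;45m🬂[38;2;16;21;46m[48;2;155;86;17m🬝[38;2;17;22;49m[48;2;155;86;17m🬂[38;2;155;86;17m[48;2;155;86;17m [38;2;155;86;17m[48;2;155;86;17m [38;2;155;86;17m[48;2;155;86;17m [38;2;155;86;17m[48;2;155;86;17m [38;2;155;86;17m[48;2;17;22;49m🬺[38;2;155;86;17m[48;2;16;21;48m🬱[38;2;17;22;49m[48;2;16;20;45m🬂[38;2;17;22;49m[48;2;16;20;45m🬂[0m
[38;2;15;18;41m[48;2;14;17;37m🬎[38;2;14;18;40m[48;2;155;86;17m🬝[38;2;155;86;17m[48;2;155;86;17m [38;2;155;86;17m[48;2;155;86;17m [38;2;155;86;17m[48;2;155;86;17m [38;2;155;86;17m[48;2;155;86;17m [38;2;155;86;17m[48;2;155;86;17m [38;2;155;86;17m[48;2;155;86;17m [38;2;155;86;17m[48;2;155;86;17m [38;2;155;86;17m[48;2;155;86;17m [38;2;155;86;17m[48;2;15;18;41m🬲[38;2;15;18;41m[48;2;14;17;37m🬎[0m
[38;2;14;16;35m[48;2;13;14;32m🬂[38;2;155;86;17m[48;2;13;14;32m🬉[38;2;155;86;17m[48;2;155;86;17m [38;2;155;86;17m[48;2;155;86;17m [38;2;155;86;17m[48;2;155;86;17m [38;2;155;86;17m[48;2;155;86;17m [38;2;155;86;17m[48;2;155;86;17m [38;2;155;86;17m[48;2;155;86;17m [38;2;155;86;17m[48;2;155;86;17m [38;2;155;86;17m[48;2;155;86;17m [38;2;155;86;17m[48;2;13;14;31m🬝[38;2;14;16;35m[48;2;13;14;32m🬂[0m
[38;2;12;12;27m[48;2;11;11;24m🬎[38;2;12;12;27m[48;2;11;11;24m🬎[38;2;155;86;17m[48;2;11;11;24m🬊[38;2;155;86;17m[48;2;155;86;17m [38;2;155;86;17m[48;2;155;86;17m [38;2;155;86;17m[48;2;155;86;17m [38;2;155;86;17m[48;2;155;86;17m [38;2;155;86;17m[48;2;155;86;17m [38;2;155;86;17m[48;2;155;86;17m [38;2;155;86;17m[48;2;11;11;24m🬝[38;2;155;86;17m[48;2;11;11;25m🬀[38;2;12;12;27m[48;2;11;11;24m🬎[0m
[38;2;11;10;22m[48;2;10;8;18m🬂[38;2;11;10;22m[48;2;10;8;18m🬂[38;2;11;10;22m[48;2;10;8;18m🬂[38;2;117;65;13m[48;2;10;8;18m🬁[38;2;140;77;15m[48;2;10;8;17m🬬[38;2;154;85;17m[48;2;146;81;16m🬨[38;2;158;87;17m[48;2;166;92;18m🬕[38;2;155;86;17m[48;2;174;96;19m🬂[38;2;170;94;19m[48;2;10;8;17m🬆[38;2;11;10;22m[48;2;10;8;18m🬂[38;2;11;10;22m[48;2;10;8;18m🬂[38;2;11;10;22m[48;2;10;8;18m🬂[0m
[38;2;9;7;15m[48;2;9;6;12m🬂[38;2;9;7;15m[48;2;9;6;12m🬂[38;2;9;7;15m[48;2;9;6;12m🬂[38;2;9;7;15m[48;2;9;6;12m🬂[38;2;111;62;12m[48;2;9;6;12m🬁[38;2;146;80;16m[48;2;9;6;11m🬊[38;2;165;91;18m[48;2;9;6;11m🬎[38;2;176;98;19m[48;2;9;6;12m🬂[38;2;9;7;15m[48;2;9;6;12m🬂[38;2;9;7;15m[48;2;9;6;12m🬂[38;2;9;7;15m[48;2;9;6;12m🬂[38;2;9;7;15m[48;2;9;6;12m🬂[0m
</frame>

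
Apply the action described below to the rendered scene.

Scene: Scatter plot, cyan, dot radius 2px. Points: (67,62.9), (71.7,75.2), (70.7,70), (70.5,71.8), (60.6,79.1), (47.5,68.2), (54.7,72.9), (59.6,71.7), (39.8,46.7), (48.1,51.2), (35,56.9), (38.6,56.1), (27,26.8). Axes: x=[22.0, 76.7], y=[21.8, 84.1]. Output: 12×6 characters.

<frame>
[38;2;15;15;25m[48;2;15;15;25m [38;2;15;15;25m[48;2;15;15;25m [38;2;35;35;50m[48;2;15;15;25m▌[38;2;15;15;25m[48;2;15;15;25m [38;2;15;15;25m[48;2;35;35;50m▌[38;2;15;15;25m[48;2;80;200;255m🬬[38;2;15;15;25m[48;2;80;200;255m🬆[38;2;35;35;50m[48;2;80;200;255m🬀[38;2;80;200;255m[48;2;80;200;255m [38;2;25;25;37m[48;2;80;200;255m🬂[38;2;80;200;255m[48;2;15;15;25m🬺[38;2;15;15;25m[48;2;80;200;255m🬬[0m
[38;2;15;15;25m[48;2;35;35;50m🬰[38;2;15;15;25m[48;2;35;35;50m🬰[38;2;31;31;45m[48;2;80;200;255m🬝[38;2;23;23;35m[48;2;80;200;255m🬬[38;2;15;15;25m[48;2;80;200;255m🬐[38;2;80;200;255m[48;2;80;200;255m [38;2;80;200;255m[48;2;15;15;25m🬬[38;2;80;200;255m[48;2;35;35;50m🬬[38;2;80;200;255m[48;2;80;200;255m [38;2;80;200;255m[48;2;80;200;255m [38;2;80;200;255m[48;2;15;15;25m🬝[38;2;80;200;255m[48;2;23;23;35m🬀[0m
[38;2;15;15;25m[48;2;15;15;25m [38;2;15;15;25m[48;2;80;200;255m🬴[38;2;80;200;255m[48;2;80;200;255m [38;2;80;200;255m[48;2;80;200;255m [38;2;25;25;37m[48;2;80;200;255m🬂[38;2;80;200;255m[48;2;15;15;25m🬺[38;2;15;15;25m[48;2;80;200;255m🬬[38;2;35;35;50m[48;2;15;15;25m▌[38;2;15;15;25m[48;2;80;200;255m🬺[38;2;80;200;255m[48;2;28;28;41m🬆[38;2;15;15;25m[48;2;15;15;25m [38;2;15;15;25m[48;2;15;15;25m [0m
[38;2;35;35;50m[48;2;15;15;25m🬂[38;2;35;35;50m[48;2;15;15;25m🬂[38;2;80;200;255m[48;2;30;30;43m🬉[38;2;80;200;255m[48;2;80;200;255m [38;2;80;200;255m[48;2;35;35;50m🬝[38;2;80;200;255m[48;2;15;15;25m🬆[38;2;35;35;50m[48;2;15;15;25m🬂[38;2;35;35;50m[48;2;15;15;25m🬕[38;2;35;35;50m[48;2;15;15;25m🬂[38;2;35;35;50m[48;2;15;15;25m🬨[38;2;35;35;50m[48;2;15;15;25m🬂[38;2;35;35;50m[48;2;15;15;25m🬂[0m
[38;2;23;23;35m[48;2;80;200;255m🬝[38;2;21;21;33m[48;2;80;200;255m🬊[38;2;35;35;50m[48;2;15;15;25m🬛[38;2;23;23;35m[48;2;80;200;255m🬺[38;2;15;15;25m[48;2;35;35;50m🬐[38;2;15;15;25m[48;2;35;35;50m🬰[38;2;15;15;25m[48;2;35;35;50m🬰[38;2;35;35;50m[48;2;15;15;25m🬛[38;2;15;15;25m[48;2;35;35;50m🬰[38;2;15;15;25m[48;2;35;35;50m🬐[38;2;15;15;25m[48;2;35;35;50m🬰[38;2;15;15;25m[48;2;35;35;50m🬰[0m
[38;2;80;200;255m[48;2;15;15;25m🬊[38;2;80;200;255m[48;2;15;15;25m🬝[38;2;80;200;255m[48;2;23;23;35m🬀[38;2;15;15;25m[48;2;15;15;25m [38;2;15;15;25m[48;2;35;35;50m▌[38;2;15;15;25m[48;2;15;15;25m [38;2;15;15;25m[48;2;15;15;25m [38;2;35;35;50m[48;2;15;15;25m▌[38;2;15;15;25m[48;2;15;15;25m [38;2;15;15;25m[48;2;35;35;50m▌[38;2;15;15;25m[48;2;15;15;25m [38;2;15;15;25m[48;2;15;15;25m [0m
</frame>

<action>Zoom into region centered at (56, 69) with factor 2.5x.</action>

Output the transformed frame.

<frame>
[38;2;15;15;25m[48;2;15;15;25m [38;2;15;15;25m[48;2;15;15;25m [38;2;35;35;50m[48;2;15;15;25m▌[38;2;15;15;25m[48;2;15;15;25m [38;2;15;15;25m[48;2;35;35;50m▌[38;2;15;15;25m[48;2;15;15;25m [38;2;15;15;25m[48;2;15;15;25m [38;2;35;35;50m[48;2;80;200;255m🬐[38;2;80;200;255m[48;2;80;200;255m [38;2;27;27;40m[48;2;80;200;255m🬸[38;2;15;15;25m[48;2;15;15;25m [38;2;15;15;25m[48;2;15;15;25m [0m
[38;2;15;15;25m[48;2;35;35;50m🬰[38;2;15;15;25m[48;2;35;35;50m🬰[38;2;35;35;50m[48;2;15;15;25m🬛[38;2;15;15;25m[48;2;35;35;50m🬰[38;2;28;28;41m[48;2;80;200;255m🬆[38;2;80;200;255m[48;2;15;15;25m🬺[38;2;23;23;35m[48;2;80;200;255m🬬[38;2;28;28;41m[48;2;80;200;255m🬆[38;2;80;200;255m[48;2;25;25;37m🬐[38;2;15;15;25m[48;2;35;35;50m🬐[38;2;15;15;25m[48;2;35;35;50m🬰[38;2;15;15;25m[48;2;35;35;50m🬰[0m
[38;2;15;15;25m[48;2;80;200;255m🬝[38;2;15;15;25m[48;2;80;200;255m🬊[38;2;35;35;50m[48;2;15;15;25m▌[38;2;15;15;25m[48;2;15;15;25m [38;2;23;23;35m[48;2;80;200;255m🬺[38;2;80;200;255m[48;2;15;15;25m🬆[38;2;15;15;25m[48;2;80;200;255m🬺[38;2;80;200;255m[48;2;35;35;50m🬬[38;2;80;200;255m[48;2;15;15;25m🬆[38;2;15;15;25m[48;2;35;35;50m▌[38;2;15;15;25m[48;2;15;15;25m [38;2;15;15;25m[48;2;15;15;25m [0m
[38;2;80;200;255m[48;2;15;15;25m🬊[38;2;80;200;255m[48;2;15;15;25m🬝[38;2;80;200;255m[48;2;27;27;40m🬀[38;2;35;35;50m[48;2;15;15;25m🬂[38;2;35;35;50m[48;2;15;15;25m🬨[38;2;35;35;50m[48;2;15;15;25m🬂[38;2;35;35;50m[48;2;15;15;25m🬂[38;2;35;35;50m[48;2;15;15;25m🬕[38;2;35;35;50m[48;2;15;15;25m🬂[38;2;35;35;50m[48;2;15;15;25m🬨[38;2;35;35;50m[48;2;15;15;25m🬂[38;2;28;28;41m[48;2;80;200;255m🬆[0m
[38;2;15;15;25m[48;2;35;35;50m🬰[38;2;15;15;25m[48;2;35;35;50m🬰[38;2;35;35;50m[48;2;15;15;25m🬛[38;2;15;15;25m[48;2;35;35;50m🬰[38;2;15;15;25m[48;2;35;35;50m🬐[38;2;15;15;25m[48;2;35;35;50m🬰[38;2;15;15;25m[48;2;35;35;50m🬰[38;2;35;35;50m[48;2;15;15;25m🬛[38;2;15;15;25m[48;2;35;35;50m🬰[38;2;15;15;25m[48;2;35;35;50m🬐[38;2;23;23;35m[48;2;80;200;255m🬺[38;2;80;200;255m[48;2;15;15;25m🬬[0m
[38;2;15;15;25m[48;2;15;15;25m [38;2;15;15;25m[48;2;15;15;25m [38;2;35;35;50m[48;2;15;15;25m▌[38;2;15;15;25m[48;2;15;15;25m [38;2;15;15;25m[48;2;35;35;50m▌[38;2;15;15;25m[48;2;15;15;25m [38;2;15;15;25m[48;2;15;15;25m [38;2;35;35;50m[48;2;15;15;25m▌[38;2;15;15;25m[48;2;15;15;25m [38;2;15;15;25m[48;2;35;35;50m▌[38;2;15;15;25m[48;2;15;15;25m [38;2;15;15;25m[48;2;15;15;25m [0m
</frame>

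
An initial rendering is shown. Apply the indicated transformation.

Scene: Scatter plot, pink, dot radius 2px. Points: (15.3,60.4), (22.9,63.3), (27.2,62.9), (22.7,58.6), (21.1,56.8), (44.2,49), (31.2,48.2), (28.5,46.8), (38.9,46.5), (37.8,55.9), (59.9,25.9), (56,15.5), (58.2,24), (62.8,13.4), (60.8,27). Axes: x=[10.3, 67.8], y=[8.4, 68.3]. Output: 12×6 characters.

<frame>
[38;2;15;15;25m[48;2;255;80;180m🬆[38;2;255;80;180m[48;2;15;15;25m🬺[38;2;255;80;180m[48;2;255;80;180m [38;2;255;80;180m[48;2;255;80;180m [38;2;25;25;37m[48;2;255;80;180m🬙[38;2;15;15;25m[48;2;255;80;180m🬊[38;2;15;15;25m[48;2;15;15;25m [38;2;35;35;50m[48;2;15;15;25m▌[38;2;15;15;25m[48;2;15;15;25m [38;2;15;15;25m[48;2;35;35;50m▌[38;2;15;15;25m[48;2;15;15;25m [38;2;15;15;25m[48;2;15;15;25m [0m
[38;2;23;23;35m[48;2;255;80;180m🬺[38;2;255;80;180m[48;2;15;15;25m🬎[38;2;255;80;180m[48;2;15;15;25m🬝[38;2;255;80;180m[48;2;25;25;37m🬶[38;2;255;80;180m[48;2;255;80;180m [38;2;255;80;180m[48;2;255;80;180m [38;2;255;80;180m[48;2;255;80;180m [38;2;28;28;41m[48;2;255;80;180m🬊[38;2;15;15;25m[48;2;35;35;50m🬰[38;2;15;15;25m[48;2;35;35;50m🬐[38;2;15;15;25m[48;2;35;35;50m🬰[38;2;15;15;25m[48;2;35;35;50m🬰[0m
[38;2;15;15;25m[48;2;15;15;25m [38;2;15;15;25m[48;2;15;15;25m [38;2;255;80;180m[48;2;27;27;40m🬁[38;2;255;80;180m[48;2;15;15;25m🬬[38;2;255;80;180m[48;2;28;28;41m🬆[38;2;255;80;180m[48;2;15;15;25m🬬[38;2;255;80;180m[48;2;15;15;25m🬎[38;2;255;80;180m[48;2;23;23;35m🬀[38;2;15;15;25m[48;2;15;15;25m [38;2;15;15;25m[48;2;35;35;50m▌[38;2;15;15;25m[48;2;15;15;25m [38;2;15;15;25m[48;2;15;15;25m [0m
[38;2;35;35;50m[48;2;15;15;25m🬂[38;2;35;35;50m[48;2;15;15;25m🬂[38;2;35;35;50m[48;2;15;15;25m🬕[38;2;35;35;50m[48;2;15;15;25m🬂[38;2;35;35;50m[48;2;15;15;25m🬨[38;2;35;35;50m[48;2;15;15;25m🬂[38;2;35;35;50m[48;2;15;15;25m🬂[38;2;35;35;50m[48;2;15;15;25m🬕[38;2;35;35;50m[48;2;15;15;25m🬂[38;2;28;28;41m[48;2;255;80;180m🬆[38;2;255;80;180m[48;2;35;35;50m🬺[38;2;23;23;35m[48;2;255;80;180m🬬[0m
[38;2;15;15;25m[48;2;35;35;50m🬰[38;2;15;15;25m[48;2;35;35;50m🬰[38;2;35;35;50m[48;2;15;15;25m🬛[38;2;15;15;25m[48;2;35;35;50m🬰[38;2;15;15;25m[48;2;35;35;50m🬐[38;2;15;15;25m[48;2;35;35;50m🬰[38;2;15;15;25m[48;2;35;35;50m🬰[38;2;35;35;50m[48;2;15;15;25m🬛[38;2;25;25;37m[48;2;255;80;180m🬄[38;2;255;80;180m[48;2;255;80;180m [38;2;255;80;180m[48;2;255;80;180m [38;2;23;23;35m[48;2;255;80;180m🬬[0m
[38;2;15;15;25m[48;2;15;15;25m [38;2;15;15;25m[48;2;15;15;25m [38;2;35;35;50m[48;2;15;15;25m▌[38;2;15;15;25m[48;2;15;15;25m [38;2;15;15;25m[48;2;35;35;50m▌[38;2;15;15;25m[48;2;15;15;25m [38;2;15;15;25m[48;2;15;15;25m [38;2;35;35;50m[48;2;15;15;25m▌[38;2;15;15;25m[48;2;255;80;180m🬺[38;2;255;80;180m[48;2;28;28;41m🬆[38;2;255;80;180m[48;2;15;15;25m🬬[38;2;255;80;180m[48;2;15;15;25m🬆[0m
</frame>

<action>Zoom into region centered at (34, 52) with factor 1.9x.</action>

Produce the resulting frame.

<frame>
[38;2;15;15;25m[48;2;255;80;180m🬝[38;2;15;15;25m[48;2;255;80;180m🬀[38;2;25;25;37m[48;2;255;80;180m🬂[38;2;255;80;180m[48;2;15;15;25m🬺[38;2;27;27;40m[48;2;255;80;180m🬬[38;2;15;15;25m[48;2;15;15;25m [38;2;15;15;25m[48;2;15;15;25m [38;2;35;35;50m[48;2;15;15;25m▌[38;2;15;15;25m[48;2;15;15;25m [38;2;15;15;25m[48;2;35;35;50m▌[38;2;15;15;25m[48;2;15;15;25m [38;2;15;15;25m[48;2;15;15;25m [0m
[38;2;15;15;25m[48;2;255;80;180m🬀[38;2;255;80;180m[48;2;255;80;180m [38;2;255;80;180m[48;2;28;28;41m🬆[38;2;255;80;180m[48;2;21;21;33m🬆[38;2;15;15;25m[48;2;35;35;50m🬐[38;2;15;15;25m[48;2;35;35;50m🬰[38;2;23;23;35m[48;2;255;80;180m🬝[38;2;28;28;41m[48;2;255;80;180m🬊[38;2;15;15;25m[48;2;35;35;50m🬰[38;2;15;15;25m[48;2;35;35;50m🬐[38;2;15;15;25m[48;2;35;35;50m🬰[38;2;15;15;25m[48;2;35;35;50m🬰[0m
[38;2;255;80;180m[48;2;15;15;25m🬊[38;2;255;80;180m[48;2;15;15;25m🬀[38;2;35;35;50m[48;2;15;15;25m▌[38;2;15;15;25m[48;2;15;15;25m [38;2;23;23;35m[48;2;255;80;180m🬝[38;2;15;15;25m[48;2;15;15;25m [38;2;255;80;180m[48;2;15;15;25m🬊[38;2;255;80;180m[48;2;15;15;25m🬝[38;2;255;80;180m[48;2;15;15;25m🬀[38;2;23;23;35m[48;2;255;80;180m🬝[38;2;15;15;25m[48;2;15;15;25m [38;2;15;15;25m[48;2;15;15;25m [0m
[38;2;35;35;50m[48;2;15;15;25m🬂[38;2;35;35;50m[48;2;15;15;25m🬂[38;2;31;31;45m[48;2;255;80;180m🬝[38;2;35;35;50m[48;2;255;80;180m🬀[38;2;255;80;180m[48;2;255;80;180m [38;2;255;80;180m[48;2;25;25;37m🬛[38;2;23;23;35m[48;2;255;80;180m🬝[38;2;35;35;50m[48;2;255;80;180m🬀[38;2;35;35;50m[48;2;255;80;180m🬂[38;2;255;80;180m[48;2;255;80;180m [38;2;255;80;180m[48;2;25;25;37m🬛[38;2;35;35;50m[48;2;15;15;25m🬂[0m
[38;2;15;15;25m[48;2;35;35;50m🬰[38;2;15;15;25m[48;2;35;35;50m🬰[38;2;35;35;50m[48;2;15;15;25m🬛[38;2;255;80;180m[48;2;21;21;33m🬊[38;2;255;80;180m[48;2;30;30;43m🬂[38;2;15;15;25m[48;2;35;35;50m🬰[38;2;15;15;25m[48;2;35;35;50m🬰[38;2;255;80;180m[48;2;28;28;41m🬊[38;2;255;80;180m[48;2;23;23;35m🬀[38;2;27;27;40m[48;2;255;80;180m🬺[38;2;15;15;25m[48;2;35;35;50m🬰[38;2;15;15;25m[48;2;35;35;50m🬰[0m
[38;2;15;15;25m[48;2;15;15;25m [38;2;15;15;25m[48;2;15;15;25m [38;2;35;35;50m[48;2;15;15;25m▌[38;2;15;15;25m[48;2;15;15;25m [38;2;15;15;25m[48;2;35;35;50m▌[38;2;15;15;25m[48;2;15;15;25m [38;2;15;15;25m[48;2;15;15;25m [38;2;35;35;50m[48;2;15;15;25m▌[38;2;15;15;25m[48;2;15;15;25m [38;2;15;15;25m[48;2;35;35;50m▌[38;2;15;15;25m[48;2;15;15;25m [38;2;15;15;25m[48;2;15;15;25m [0m
</frame>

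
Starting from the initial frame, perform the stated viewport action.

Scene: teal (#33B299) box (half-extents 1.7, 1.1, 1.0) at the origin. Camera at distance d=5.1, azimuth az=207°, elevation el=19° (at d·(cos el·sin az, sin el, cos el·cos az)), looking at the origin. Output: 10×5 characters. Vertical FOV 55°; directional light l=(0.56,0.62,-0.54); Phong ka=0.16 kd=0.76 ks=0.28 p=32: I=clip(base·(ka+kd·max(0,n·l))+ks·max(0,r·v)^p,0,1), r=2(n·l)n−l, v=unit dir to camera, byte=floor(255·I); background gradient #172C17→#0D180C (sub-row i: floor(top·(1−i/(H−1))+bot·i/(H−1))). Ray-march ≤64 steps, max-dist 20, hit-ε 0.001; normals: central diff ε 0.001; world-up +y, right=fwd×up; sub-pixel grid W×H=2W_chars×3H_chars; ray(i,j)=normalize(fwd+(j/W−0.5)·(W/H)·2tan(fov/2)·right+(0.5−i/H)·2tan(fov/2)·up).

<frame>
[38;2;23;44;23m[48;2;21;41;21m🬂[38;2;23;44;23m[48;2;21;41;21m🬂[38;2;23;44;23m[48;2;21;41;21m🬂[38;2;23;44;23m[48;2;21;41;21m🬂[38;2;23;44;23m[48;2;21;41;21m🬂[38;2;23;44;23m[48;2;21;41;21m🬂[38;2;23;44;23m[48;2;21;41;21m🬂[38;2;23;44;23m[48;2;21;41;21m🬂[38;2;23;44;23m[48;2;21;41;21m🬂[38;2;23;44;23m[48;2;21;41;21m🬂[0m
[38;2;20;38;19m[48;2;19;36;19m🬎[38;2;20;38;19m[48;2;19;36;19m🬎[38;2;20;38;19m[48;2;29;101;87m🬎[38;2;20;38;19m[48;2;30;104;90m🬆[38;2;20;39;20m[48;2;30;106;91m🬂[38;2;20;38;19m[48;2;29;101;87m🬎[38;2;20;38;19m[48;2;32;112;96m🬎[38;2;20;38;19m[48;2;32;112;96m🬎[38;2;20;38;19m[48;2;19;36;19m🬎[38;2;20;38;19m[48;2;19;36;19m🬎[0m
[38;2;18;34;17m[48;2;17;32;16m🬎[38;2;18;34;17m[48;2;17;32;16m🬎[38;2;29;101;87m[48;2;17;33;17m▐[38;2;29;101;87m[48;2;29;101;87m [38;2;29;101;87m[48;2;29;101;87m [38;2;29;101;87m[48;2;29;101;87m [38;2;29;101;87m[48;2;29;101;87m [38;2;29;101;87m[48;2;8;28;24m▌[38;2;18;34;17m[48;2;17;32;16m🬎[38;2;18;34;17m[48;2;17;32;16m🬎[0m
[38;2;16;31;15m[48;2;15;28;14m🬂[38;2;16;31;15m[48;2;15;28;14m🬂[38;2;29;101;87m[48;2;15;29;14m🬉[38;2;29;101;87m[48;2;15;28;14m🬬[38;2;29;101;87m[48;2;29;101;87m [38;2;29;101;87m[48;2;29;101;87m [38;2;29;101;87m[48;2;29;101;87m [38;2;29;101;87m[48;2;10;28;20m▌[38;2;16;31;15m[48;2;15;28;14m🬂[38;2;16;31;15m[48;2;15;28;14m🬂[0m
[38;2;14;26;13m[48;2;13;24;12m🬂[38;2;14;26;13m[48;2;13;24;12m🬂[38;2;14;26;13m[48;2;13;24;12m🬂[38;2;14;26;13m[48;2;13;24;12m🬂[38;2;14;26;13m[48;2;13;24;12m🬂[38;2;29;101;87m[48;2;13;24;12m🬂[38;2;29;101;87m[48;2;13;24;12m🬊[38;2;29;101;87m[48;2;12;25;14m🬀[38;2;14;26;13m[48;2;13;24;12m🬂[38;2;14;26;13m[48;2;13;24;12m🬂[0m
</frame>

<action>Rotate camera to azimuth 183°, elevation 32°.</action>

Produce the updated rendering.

<frame>
[38;2;23;44;23m[48;2;21;41;21m🬂[38;2;23;44;23m[48;2;21;41;21m🬂[38;2;23;44;23m[48;2;21;41;21m🬂[38;2;23;44;23m[48;2;21;41;21m🬂[38;2;23;44;23m[48;2;21;41;21m🬂[38;2;23;44;23m[48;2;21;41;21m🬂[38;2;23;44;23m[48;2;21;41;21m🬂[38;2;23;44;23m[48;2;21;41;21m🬂[38;2;23;44;23m[48;2;21;41;21m🬂[38;2;23;44;23m[48;2;21;41;21m🬂[0m
[38;2;20;38;19m[48;2;19;36;19m🬎[38;2;20;38;19m[48;2;19;36;19m🬎[38;2;19;38;19m[48;2;32;112;96m🬝[38;2;20;39;20m[48;2;32;112;96m🬂[38;2;20;39;20m[48;2;32;112;96m🬂[38;2;20;39;20m[48;2;32;112;96m🬂[38;2;20;39;20m[48;2;32;112;96m🬂[38;2;20;39;20m[48;2;32;112;96m🬂[38;2;20;38;19m[48;2;19;36;19m🬎[38;2;20;38;19m[48;2;19;36;19m🬎[0m
[38;2;18;34;17m[48;2;17;32;16m🬎[38;2;18;34;17m[48;2;17;32;16m🬎[38;2;29;101;87m[48;2;29;101;87m [38;2;29;101;87m[48;2;29;101;87m [38;2;29;101;87m[48;2;29;101;87m [38;2;29;101;87m[48;2;29;101;87m [38;2;29;101;87m[48;2;29;101;87m [38;2;32;112;96m[48;2;29;101;87m🬂[38;2;30;104;90m[48;2;17;33;17m▌[38;2;18;34;17m[48;2;17;32;16m🬎[0m
[38;2;16;31;15m[48;2;15;28;14m🬂[38;2;16;31;15m[48;2;15;28;14m🬂[38;2;29;101;87m[48;2;15;29;14m▐[38;2;29;101;87m[48;2;29;101;87m [38;2;29;101;87m[48;2;29;101;87m [38;2;29;101;87m[48;2;29;101;87m [38;2;29;101;87m[48;2;29;101;87m [38;2;29;101;87m[48;2;29;101;87m [38;2;16;31;15m[48;2;15;28;14m🬂[38;2;16;31;15m[48;2;15;28;14m🬂[0m
[38;2;14;26;13m[48;2;13;24;12m🬂[38;2;14;26;13m[48;2;13;24;12m🬂[38;2;14;26;13m[48;2;13;24;12m🬂[38;2;14;26;13m[48;2;13;24;12m🬂[38;2;14;26;13m[48;2;13;24;12m🬂[38;2;14;26;13m[48;2;13;24;12m🬂[38;2;14;26;13m[48;2;13;24;12m🬂[38;2;29;101;87m[48;2;12;25;14m🬀[38;2;14;26;13m[48;2;13;24;12m🬂[38;2;14;26;13m[48;2;13;24;12m🬂[0m
</frame>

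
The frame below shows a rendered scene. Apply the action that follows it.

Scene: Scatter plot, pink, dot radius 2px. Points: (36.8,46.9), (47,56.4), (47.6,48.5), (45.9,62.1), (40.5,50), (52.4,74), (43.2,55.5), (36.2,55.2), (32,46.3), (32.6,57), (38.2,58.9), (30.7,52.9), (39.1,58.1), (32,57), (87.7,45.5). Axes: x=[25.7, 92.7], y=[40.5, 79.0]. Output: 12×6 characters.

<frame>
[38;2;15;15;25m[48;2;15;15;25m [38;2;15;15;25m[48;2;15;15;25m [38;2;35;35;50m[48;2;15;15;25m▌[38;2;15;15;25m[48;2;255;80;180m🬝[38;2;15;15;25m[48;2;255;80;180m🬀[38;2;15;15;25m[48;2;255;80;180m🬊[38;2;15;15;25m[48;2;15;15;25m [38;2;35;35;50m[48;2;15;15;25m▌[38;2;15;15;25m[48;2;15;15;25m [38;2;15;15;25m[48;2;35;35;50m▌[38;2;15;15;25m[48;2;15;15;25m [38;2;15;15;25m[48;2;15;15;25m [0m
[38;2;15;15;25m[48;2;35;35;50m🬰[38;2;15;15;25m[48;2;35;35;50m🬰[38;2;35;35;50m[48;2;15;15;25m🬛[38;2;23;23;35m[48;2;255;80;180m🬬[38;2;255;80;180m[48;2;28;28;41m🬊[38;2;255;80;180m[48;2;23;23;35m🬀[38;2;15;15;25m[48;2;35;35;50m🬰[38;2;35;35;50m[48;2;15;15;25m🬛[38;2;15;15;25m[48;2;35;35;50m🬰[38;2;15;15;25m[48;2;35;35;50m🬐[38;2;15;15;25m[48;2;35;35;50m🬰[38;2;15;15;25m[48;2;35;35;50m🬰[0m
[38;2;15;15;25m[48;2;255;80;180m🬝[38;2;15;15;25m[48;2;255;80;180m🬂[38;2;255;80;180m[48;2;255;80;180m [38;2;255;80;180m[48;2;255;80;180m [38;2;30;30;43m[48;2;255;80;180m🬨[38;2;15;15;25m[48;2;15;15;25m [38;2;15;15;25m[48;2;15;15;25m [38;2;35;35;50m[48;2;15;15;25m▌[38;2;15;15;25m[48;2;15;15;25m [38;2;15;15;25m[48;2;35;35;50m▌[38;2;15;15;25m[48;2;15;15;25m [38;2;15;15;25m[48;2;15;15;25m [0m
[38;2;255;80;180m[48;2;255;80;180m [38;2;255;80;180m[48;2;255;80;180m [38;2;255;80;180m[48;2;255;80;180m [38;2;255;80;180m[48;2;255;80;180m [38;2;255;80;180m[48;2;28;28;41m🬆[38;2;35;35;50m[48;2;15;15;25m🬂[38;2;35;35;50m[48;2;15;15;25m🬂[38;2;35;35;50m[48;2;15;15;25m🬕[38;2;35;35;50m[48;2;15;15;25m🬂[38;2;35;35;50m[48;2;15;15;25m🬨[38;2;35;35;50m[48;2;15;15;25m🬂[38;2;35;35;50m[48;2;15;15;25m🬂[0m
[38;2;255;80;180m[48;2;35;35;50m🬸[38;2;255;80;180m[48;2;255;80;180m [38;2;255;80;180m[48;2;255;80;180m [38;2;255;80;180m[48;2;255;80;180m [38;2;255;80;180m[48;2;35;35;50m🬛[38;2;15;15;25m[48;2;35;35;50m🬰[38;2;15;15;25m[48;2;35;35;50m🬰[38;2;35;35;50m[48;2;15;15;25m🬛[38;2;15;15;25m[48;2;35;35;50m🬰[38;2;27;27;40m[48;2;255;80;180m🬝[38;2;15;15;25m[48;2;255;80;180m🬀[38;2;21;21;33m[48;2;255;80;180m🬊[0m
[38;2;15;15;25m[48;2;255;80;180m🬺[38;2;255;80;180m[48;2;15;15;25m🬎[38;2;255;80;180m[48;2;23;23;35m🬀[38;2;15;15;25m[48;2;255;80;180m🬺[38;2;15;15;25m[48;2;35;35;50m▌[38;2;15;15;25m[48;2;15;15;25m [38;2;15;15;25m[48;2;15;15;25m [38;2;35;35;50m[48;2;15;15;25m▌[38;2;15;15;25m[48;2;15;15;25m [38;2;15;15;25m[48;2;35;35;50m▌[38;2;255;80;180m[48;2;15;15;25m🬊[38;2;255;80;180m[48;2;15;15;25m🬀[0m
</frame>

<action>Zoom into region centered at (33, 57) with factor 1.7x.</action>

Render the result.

<frame>
[38;2;15;15;25m[48;2;15;15;25m [38;2;15;15;25m[48;2;15;15;25m [38;2;35;35;50m[48;2;15;15;25m▌[38;2;15;15;25m[48;2;15;15;25m [38;2;15;15;25m[48;2;35;35;50m▌[38;2;15;15;25m[48;2;15;15;25m [38;2;15;15;25m[48;2;15;15;25m [38;2;35;35;50m[48;2;15;15;25m▌[38;2;15;15;25m[48;2;15;15;25m [38;2;23;23;35m[48;2;255;80;180m🬝[38;2;15;15;25m[48;2;15;15;25m [38;2;15;15;25m[48;2;15;15;25m [0m
[38;2;15;15;25m[48;2;35;35;50m🬰[38;2;15;15;25m[48;2;35;35;50m🬰[38;2;35;35;50m[48;2;15;15;25m🬛[38;2;15;15;25m[48;2;35;35;50m🬰[38;2;15;15;25m[48;2;35;35;50m🬐[38;2;15;15;25m[48;2;35;35;50m🬰[38;2;15;15;25m[48;2;35;35;50m🬰[38;2;30;30;43m[48;2;255;80;180m🬎[38;2;19;19;30m[48;2;255;80;180m🬴[38;2;255;80;180m[48;2;255;80;180m [38;2;255;80;180m[48;2;15;15;25m🬛[38;2;15;15;25m[48;2;35;35;50m🬰[0m
[38;2;15;15;25m[48;2;15;15;25m [38;2;15;15;25m[48;2;15;15;25m [38;2;35;35;50m[48;2;15;15;25m▌[38;2;15;15;25m[48;2;15;15;25m [38;2;21;21;33m[48;2;255;80;180m🬆[38;2;255;80;180m[48;2;255;80;180m [38;2;15;15;25m[48;2;255;80;180m🬀[38;2;255;80;180m[48;2;255;80;180m [38;2;255;80;180m[48;2;15;15;25m🬺[38;2;15;15;25m[48;2;255;80;180m🬀[38;2;15;15;25m[48;2;255;80;180m🬊[38;2;15;15;25m[48;2;15;15;25m [0m
[38;2;35;35;50m[48;2;15;15;25m🬂[38;2;35;35;50m[48;2;15;15;25m🬂[38;2;35;35;50m[48;2;15;15;25m🬕[38;2;35;35;50m[48;2;15;15;25m🬂[38;2;255;80;180m[48;2;25;25;37m🬷[38;2;255;80;180m[48;2;255;80;180m [38;2;255;80;180m[48;2;255;80;180m [38;2;255;80;180m[48;2;25;25;37m🬥[38;2;255;80;180m[48;2;15;15;25m🬬[38;2;255;80;180m[48;2;25;25;37m🬎[38;2;255;80;180m[48;2;19;19;30m🬀[38;2;35;35;50m[48;2;15;15;25m🬂[0m
[38;2;15;15;25m[48;2;35;35;50m🬰[38;2;15;15;25m[48;2;35;35;50m🬰[38;2;35;35;50m[48;2;15;15;25m🬛[38;2;15;15;25m[48;2;35;35;50m🬰[38;2;27;27;40m[48;2;255;80;180m🬺[38;2;255;80;180m[48;2;25;25;37m🬕[38;2;20;20;31m[48;2;255;80;180m🬕[38;2;255;80;180m[48;2;255;80;180m [38;2;255;80;180m[48;2;15;15;25m🬛[38;2;28;28;41m[48;2;255;80;180m🬆[38;2;255;80;180m[48;2;15;15;25m🬺[38;2;23;23;35m[48;2;255;80;180m🬬[0m
[38;2;15;15;25m[48;2;15;15;25m [38;2;15;15;25m[48;2;15;15;25m [38;2;35;35;50m[48;2;15;15;25m▌[38;2;15;15;25m[48;2;15;15;25m [38;2;15;15;25m[48;2;255;80;180m🬐[38;2;255;80;180m[48;2;255;80;180m [38;2;255;80;180m[48;2;255;80;180m [38;2;255;80;180m[48;2;15;15;25m🬝[38;2;15;15;25m[48;2;15;15;25m [38;2;23;23;35m[48;2;255;80;180m🬺[38;2;255;80;180m[48;2;15;15;25m🬆[38;2;15;15;25m[48;2;15;15;25m [0m
</frame>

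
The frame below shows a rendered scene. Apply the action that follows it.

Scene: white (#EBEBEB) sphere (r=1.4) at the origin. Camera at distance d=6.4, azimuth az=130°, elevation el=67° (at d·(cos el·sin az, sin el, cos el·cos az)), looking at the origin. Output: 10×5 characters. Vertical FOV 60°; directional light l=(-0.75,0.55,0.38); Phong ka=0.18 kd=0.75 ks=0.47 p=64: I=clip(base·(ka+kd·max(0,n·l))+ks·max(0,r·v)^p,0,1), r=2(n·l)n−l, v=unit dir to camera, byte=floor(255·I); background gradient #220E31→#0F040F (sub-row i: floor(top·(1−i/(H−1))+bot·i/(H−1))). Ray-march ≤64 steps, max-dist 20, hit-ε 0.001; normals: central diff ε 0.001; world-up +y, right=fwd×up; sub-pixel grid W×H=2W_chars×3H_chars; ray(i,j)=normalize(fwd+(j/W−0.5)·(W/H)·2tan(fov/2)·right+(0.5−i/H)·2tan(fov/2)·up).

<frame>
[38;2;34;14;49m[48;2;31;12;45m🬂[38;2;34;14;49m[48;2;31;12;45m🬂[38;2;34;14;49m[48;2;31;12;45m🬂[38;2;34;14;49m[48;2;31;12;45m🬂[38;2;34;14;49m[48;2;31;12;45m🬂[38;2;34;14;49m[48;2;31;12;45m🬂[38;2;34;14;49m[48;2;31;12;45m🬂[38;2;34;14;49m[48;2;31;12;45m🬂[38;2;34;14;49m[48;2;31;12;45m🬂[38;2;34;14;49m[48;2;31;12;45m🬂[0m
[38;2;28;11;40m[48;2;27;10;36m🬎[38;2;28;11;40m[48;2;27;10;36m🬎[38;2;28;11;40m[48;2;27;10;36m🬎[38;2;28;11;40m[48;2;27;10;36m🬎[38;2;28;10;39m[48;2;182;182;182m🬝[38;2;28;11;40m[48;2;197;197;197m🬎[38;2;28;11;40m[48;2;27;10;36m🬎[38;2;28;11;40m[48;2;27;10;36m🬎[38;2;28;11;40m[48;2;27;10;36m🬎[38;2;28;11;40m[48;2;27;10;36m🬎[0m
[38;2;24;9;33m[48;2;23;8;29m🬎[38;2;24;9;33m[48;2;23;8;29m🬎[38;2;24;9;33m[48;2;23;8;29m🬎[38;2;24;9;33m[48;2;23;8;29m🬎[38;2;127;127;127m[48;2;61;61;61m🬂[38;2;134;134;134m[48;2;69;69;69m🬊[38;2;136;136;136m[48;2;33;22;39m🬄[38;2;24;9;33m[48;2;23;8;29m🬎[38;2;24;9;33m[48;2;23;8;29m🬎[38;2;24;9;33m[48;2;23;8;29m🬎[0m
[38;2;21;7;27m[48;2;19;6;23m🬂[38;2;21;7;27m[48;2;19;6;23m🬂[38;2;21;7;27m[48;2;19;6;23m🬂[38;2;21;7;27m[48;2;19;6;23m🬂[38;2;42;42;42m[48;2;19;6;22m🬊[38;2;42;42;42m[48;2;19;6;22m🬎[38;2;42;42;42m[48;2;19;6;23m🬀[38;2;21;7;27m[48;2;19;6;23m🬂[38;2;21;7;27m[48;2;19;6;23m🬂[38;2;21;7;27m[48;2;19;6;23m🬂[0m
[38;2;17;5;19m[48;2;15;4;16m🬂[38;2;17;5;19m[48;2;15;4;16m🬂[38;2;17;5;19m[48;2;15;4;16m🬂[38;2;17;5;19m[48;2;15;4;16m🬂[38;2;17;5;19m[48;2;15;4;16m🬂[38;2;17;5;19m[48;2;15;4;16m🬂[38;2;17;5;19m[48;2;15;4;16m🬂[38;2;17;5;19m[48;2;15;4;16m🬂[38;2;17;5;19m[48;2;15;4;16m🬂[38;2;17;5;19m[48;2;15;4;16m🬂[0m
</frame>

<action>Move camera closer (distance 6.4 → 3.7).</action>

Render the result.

<frame>
[38;2;34;14;49m[48;2;31;12;45m🬂[38;2;34;14;49m[48;2;31;12;45m🬂[38;2;34;14;49m[48;2;31;12;45m🬂[38;2;34;14;49m[48;2;31;12;45m🬂[38;2;34;14;49m[48;2;31;12;45m🬂[38;2;34;14;49m[48;2;31;12;45m🬂[38;2;34;14;49m[48;2;31;12;45m🬂[38;2;34;14;49m[48;2;31;12;45m🬂[38;2;34;14;49m[48;2;31;12;45m🬂[38;2;34;14;49m[48;2;31;12;45m🬂[0m
[38;2;28;11;40m[48;2;27;10;36m🬎[38;2;28;11;40m[48;2;27;10;36m🬎[38;2;28;11;40m[48;2;27;10;36m🬎[38;2;28;11;40m[48;2;121;121;121m🬆[38;2;163;163;163m[48;2;129;129;129m🬊[38;2;255;255;255m[48;2;161;161;161m🬇[38;2;161;161;161m[48;2;29;11;41m🬺[38;2;149;149;149m[48;2;28;10;39m🬏[38;2;28;11;40m[48;2;27;10;36m🬎[38;2;28;11;40m[48;2;27;10;36m🬎[0m
[38;2;24;9;33m[48;2;23;8;29m🬎[38;2;24;9;33m[48;2;23;8;29m🬎[38;2;61;61;61m[48;2;28;17;34m🬉[38;2;82;82;82m[48;2;50;50;50m🬊[38;2;93;93;93m[48;2;63;63;63m🬊[38;2;102;102;102m[48;2;72;72;72m🬊[38;2;110;110;110m[48;2;79;79;79m🬊[38;2;117;117;117m[48;2;83;83;83m🬊[38;2;24;9;33m[48;2;23;8;29m🬎[38;2;24;9;33m[48;2;23;8;29m🬎[0m
[38;2;21;7;27m[48;2;19;6;23m🬂[38;2;21;7;27m[48;2;19;6;23m🬂[38;2;42;42;42m[48;2;19;6;23m🬁[38;2;42;42;42m[48;2;19;6;22m🬬[38;2;42;42;42m[48;2;42;42;42m [38;2;42;42;42m[48;2;45;45;45m🬺[38;2;49;49;49m[48;2;42;42;42m🬂[38;2;46;46;46m[48;2;19;6;22m🬆[38;2;21;7;27m[48;2;19;6;23m🬂[38;2;21;7;27m[48;2;19;6;23m🬂[0m
[38;2;17;5;19m[48;2;15;4;16m🬂[38;2;17;5;19m[48;2;15;4;16m🬂[38;2;17;5;19m[48;2;15;4;16m🬂[38;2;17;5;19m[48;2;15;4;16m🬂[38;2;42;42;42m[48;2;15;4;16m🬂[38;2;42;42;42m[48;2;15;4;16m🬂[38;2;42;42;42m[48;2;15;4;16m🬀[38;2;17;5;19m[48;2;15;4;16m🬂[38;2;17;5;19m[48;2;15;4;16m🬂[38;2;17;5;19m[48;2;15;4;16m🬂[0m
</frame>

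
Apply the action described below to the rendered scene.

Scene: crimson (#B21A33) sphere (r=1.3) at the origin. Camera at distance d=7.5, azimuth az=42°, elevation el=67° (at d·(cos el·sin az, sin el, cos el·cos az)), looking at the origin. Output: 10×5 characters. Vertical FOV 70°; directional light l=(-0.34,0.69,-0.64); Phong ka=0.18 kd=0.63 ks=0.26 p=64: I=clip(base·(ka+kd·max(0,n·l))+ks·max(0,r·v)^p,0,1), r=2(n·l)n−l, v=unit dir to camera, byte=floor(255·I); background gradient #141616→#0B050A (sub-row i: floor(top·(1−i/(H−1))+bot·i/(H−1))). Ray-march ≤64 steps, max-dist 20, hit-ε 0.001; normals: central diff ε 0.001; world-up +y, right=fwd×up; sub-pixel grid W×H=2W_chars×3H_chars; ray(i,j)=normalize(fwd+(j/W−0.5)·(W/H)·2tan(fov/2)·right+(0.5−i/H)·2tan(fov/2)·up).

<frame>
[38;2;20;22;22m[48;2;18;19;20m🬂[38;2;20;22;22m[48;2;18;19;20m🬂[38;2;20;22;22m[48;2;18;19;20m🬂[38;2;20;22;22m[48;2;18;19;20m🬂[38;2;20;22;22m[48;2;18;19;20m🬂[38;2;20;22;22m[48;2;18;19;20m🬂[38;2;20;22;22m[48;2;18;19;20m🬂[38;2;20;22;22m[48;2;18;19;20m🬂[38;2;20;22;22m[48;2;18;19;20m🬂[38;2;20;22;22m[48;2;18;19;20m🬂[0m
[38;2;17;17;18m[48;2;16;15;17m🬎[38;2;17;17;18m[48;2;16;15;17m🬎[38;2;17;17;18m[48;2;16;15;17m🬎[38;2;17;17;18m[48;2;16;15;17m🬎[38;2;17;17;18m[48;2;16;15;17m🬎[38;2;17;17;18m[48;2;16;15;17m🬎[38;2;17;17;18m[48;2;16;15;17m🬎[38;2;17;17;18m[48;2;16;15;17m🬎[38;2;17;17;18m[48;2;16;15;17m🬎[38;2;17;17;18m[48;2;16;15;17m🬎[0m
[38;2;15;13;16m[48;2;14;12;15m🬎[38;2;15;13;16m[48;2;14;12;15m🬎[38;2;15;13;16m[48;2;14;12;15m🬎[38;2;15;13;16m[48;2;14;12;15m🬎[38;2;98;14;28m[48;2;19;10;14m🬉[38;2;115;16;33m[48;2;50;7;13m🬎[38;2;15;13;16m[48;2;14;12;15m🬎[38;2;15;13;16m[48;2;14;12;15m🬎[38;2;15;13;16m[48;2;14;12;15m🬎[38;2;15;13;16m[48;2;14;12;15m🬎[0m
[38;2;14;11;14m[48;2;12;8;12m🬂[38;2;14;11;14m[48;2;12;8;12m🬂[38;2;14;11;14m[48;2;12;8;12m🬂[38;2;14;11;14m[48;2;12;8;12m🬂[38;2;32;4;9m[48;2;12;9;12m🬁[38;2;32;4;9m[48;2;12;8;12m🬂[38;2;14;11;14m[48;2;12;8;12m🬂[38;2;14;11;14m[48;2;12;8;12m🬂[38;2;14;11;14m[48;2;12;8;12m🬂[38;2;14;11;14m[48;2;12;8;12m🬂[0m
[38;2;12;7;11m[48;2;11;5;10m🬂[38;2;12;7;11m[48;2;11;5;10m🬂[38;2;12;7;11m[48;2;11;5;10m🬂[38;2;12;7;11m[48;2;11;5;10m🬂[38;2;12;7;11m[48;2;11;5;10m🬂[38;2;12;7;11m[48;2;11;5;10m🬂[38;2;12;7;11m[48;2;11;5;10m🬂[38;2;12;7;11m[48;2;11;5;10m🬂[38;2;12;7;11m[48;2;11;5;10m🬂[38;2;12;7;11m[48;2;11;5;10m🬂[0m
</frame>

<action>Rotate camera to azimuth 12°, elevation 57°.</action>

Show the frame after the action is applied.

<frame>
[38;2;20;22;22m[48;2;18;19;20m🬂[38;2;20;22;22m[48;2;18;19;20m🬂[38;2;20;22;22m[48;2;18;19;20m🬂[38;2;20;22;22m[48;2;18;19;20m🬂[38;2;20;22;22m[48;2;18;19;20m🬂[38;2;20;22;22m[48;2;18;19;20m🬂[38;2;20;22;22m[48;2;18;19;20m🬂[38;2;20;22;22m[48;2;18;19;20m🬂[38;2;20;22;22m[48;2;18;19;20m🬂[38;2;20;22;22m[48;2;18;19;20m🬂[0m
[38;2;17;17;18m[48;2;16;15;17m🬎[38;2;17;17;18m[48;2;16;15;17m🬎[38;2;17;17;18m[48;2;16;15;17m🬎[38;2;17;17;18m[48;2;16;15;17m🬎[38;2;17;17;18m[48;2;16;15;17m🬎[38;2;17;17;18m[48;2;16;15;17m🬎[38;2;17;17;18m[48;2;16;15;17m🬎[38;2;17;17;18m[48;2;16;15;17m🬎[38;2;17;17;18m[48;2;16;15;17m🬎[38;2;17;17;18m[48;2;16;15;17m🬎[0m
[38;2;15;13;16m[48;2;14;12;15m🬎[38;2;15;13;16m[48;2;14;12;15m🬎[38;2;15;13;16m[48;2;14;12;15m🬎[38;2;15;13;16m[48;2;14;12;15m🬎[38;2;109;15;31m[48;2;20;11;14m🬉[38;2;117;17;33m[48;2;51;7;14m🬂[38;2;15;13;16m[48;2;14;12;15m🬎[38;2;15;13;16m[48;2;14;12;15m🬎[38;2;15;13;16m[48;2;14;12;15m🬎[38;2;15;13;16m[48;2;14;12;15m🬎[0m
[38;2;14;11;14m[48;2;12;8;12m🬂[38;2;14;11;14m[48;2;12;8;12m🬂[38;2;14;11;14m[48;2;12;8;12m🬂[38;2;14;11;14m[48;2;12;8;12m🬂[38;2;32;4;9m[48;2;12;9;12m🬁[38;2;32;4;9m[48;2;12;8;12m🬂[38;2;14;11;14m[48;2;12;8;12m🬂[38;2;14;11;14m[48;2;12;8;12m🬂[38;2;14;11;14m[48;2;12;8;12m🬂[38;2;14;11;14m[48;2;12;8;12m🬂[0m
[38;2;12;7;11m[48;2;11;5;10m🬂[38;2;12;7;11m[48;2;11;5;10m🬂[38;2;12;7;11m[48;2;11;5;10m🬂[38;2;12;7;11m[48;2;11;5;10m🬂[38;2;12;7;11m[48;2;11;5;10m🬂[38;2;12;7;11m[48;2;11;5;10m🬂[38;2;12;7;11m[48;2;11;5;10m🬂[38;2;12;7;11m[48;2;11;5;10m🬂[38;2;12;7;11m[48;2;11;5;10m🬂[38;2;12;7;11m[48;2;11;5;10m🬂[0m
</frame>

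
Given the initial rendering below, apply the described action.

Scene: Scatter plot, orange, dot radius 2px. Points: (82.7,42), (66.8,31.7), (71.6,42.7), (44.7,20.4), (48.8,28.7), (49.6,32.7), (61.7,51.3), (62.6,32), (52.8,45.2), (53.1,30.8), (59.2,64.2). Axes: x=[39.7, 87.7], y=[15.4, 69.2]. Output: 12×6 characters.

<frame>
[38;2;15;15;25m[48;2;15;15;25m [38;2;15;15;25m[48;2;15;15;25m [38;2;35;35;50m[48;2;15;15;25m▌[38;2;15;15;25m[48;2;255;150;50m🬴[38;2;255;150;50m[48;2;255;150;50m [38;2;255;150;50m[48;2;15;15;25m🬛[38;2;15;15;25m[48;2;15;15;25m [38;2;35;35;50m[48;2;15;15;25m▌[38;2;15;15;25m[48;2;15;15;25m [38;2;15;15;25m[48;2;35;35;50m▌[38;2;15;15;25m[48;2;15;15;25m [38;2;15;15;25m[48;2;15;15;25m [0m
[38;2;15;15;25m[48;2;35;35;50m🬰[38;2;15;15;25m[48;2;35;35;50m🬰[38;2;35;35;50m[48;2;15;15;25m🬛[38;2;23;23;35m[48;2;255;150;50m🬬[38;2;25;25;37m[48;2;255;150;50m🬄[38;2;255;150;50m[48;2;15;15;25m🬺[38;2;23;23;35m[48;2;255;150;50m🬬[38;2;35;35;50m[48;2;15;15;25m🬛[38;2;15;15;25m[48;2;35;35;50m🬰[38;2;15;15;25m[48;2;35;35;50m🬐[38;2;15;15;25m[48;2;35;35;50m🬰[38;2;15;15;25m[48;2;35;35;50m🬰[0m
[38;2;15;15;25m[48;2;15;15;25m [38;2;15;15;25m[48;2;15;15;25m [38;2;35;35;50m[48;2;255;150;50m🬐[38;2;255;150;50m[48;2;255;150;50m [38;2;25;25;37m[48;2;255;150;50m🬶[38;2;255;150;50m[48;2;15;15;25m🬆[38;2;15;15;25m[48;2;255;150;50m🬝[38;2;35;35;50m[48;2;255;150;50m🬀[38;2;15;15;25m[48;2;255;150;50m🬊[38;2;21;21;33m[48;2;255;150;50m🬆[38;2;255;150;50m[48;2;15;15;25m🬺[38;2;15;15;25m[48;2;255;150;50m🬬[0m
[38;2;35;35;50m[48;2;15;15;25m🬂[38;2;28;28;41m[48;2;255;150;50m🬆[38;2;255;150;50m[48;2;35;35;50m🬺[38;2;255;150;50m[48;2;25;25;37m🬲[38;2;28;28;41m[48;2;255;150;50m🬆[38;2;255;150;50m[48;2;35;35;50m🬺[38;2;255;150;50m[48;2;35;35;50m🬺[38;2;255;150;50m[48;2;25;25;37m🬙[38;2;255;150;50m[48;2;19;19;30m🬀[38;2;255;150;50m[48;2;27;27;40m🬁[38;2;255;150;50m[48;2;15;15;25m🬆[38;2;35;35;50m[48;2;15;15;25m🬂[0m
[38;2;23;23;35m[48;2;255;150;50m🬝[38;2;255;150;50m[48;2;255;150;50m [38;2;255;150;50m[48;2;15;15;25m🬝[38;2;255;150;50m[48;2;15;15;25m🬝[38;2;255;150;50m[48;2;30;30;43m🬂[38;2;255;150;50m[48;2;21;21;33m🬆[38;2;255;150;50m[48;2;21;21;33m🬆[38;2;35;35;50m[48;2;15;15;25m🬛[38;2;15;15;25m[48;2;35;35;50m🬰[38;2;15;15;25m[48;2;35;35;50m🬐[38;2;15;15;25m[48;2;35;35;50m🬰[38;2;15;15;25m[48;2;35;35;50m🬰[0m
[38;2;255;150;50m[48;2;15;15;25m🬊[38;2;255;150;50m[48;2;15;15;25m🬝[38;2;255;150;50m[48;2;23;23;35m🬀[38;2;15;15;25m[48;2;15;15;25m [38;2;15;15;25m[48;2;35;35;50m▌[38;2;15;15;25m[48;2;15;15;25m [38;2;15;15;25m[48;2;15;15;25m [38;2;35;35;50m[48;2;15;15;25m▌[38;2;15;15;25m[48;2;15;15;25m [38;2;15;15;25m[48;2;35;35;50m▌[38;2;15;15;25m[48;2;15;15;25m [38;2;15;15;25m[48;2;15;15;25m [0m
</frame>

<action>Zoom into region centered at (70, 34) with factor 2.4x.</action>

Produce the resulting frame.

<frame>
[38;2;15;15;25m[48;2;15;15;25m [38;2;15;15;25m[48;2;15;15;25m [38;2;35;35;50m[48;2;15;15;25m▌[38;2;15;15;25m[48;2;15;15;25m [38;2;15;15;25m[48;2;35;35;50m▌[38;2;15;15;25m[48;2;255;150;50m🬴[38;2;255;150;50m[48;2;255;150;50m [38;2;255;150;50m[48;2;15;15;25m🬛[38;2;15;15;25m[48;2;15;15;25m [38;2;15;15;25m[48;2;35;35;50m▌[38;2;15;15;25m[48;2;15;15;25m [38;2;15;15;25m[48;2;15;15;25m [0m
[38;2;15;15;25m[48;2;35;35;50m🬰[38;2;15;15;25m[48;2;35;35;50m🬰[38;2;35;35;50m[48;2;15;15;25m🬛[38;2;15;15;25m[48;2;35;35;50m🬰[38;2;15;15;25m[48;2;35;35;50m🬐[38;2;15;15;25m[48;2;35;35;50m🬰[38;2;23;23;35m[48;2;255;150;50m🬺[38;2;35;35;50m[48;2;15;15;25m🬛[38;2;15;15;25m[48;2;35;35;50m🬰[38;2;15;15;25m[48;2;35;35;50m🬐[38;2;15;15;25m[48;2;35;35;50m🬰[38;2;15;15;25m[48;2;35;35;50m🬰[0m
[38;2;15;15;25m[48;2;15;15;25m [38;2;15;15;25m[48;2;255;150;50m🬬[38;2;35;35;50m[48;2;15;15;25m▌[38;2;15;15;25m[48;2;255;150;50m🬝[38;2;15;15;25m[48;2;35;35;50m▌[38;2;15;15;25m[48;2;15;15;25m [38;2;15;15;25m[48;2;15;15;25m [38;2;35;35;50m[48;2;15;15;25m▌[38;2;15;15;25m[48;2;15;15;25m [38;2;15;15;25m[48;2;35;35;50m▌[38;2;15;15;25m[48;2;15;15;25m [38;2;15;15;25m[48;2;15;15;25m [0m
[38;2;255;150;50m[48;2;25;25;37m🬫[38;2;255;150;50m[48;2;255;150;50m [38;2;255;150;50m[48;2;30;30;43m🬋[38;2;255;150;50m[48;2;255;150;50m [38;2;255;150;50m[48;2;35;35;50m🬛[38;2;35;35;50m[48;2;15;15;25m🬂[38;2;35;35;50m[48;2;15;15;25m🬂[38;2;35;35;50m[48;2;15;15;25m🬕[38;2;35;35;50m[48;2;15;15;25m🬂[38;2;35;35;50m[48;2;15;15;25m🬨[38;2;35;35;50m[48;2;15;15;25m🬂[38;2;35;35;50m[48;2;15;15;25m🬂[0m
[38;2;15;15;25m[48;2;35;35;50m🬰[38;2;255;150;50m[48;2;23;23;35m🬀[38;2;35;35;50m[48;2;15;15;25m🬛[38;2;23;23;35m[48;2;255;150;50m🬺[38;2;15;15;25m[48;2;35;35;50m🬐[38;2;15;15;25m[48;2;35;35;50m🬰[38;2;15;15;25m[48;2;35;35;50m🬰[38;2;35;35;50m[48;2;15;15;25m🬛[38;2;15;15;25m[48;2;35;35;50m🬰[38;2;15;15;25m[48;2;35;35;50m🬐[38;2;15;15;25m[48;2;35;35;50m🬰[38;2;15;15;25m[48;2;35;35;50m🬰[0m
[38;2;15;15;25m[48;2;15;15;25m [38;2;15;15;25m[48;2;15;15;25m [38;2;35;35;50m[48;2;15;15;25m▌[38;2;15;15;25m[48;2;15;15;25m [38;2;15;15;25m[48;2;35;35;50m▌[38;2;15;15;25m[48;2;15;15;25m [38;2;15;15;25m[48;2;15;15;25m [38;2;35;35;50m[48;2;15;15;25m▌[38;2;15;15;25m[48;2;15;15;25m [38;2;15;15;25m[48;2;35;35;50m▌[38;2;15;15;25m[48;2;15;15;25m [38;2;15;15;25m[48;2;15;15;25m [0m
</frame>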